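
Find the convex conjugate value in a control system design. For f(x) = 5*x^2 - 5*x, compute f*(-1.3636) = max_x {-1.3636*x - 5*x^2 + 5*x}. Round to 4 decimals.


f*(y) = sup_x {y*x - a*x^2 - b*x} = sup_x {(y-b)*x - a*x^2}
FOC: (y - b) - 2a*x = 0 => x* = (y - b)/(2a)
x* = (-1.3636 + 5)/(2*5) = 0.3636
f*(-1.3636) = (y-b)^2/(4a) = (-1.3636 + 5)^2/(4*5)
= 13.2234/20 = 0.6612


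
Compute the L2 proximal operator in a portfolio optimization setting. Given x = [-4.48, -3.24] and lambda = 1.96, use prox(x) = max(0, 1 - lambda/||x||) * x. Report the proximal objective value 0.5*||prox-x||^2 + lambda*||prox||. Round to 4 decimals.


Step 1: Compute ||x||.
||x|| = 5.5288
Step 2: Compute scaling factor.
scale = max(0, 1 - 1.96/5.5288) = 0.6455
Step 3: prox(x) = [-2.8918, -2.0914]
||prox(x)|| = 3.5688
Step 4: Proximal objective.
0.5*||prox-x||^2 = 1.9208
lambda*||prox|| = 6.9948
Total = 8.9157


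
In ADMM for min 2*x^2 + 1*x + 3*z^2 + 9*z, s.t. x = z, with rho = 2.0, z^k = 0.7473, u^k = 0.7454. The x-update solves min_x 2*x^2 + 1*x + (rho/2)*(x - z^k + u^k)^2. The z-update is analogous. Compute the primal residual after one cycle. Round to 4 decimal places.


ADMM iteration with rho = 2.0, z^k = 0.7473, u^k = 0.7454
Step 1: x-update.
Minimize 2*x^2 + 1*x + (2.0/2)*(x - 0.7473 + 0.7454)^2
FOC: (2*2 + 2.0)*x = -1 + 2.0*(0.7473 - 0.7454)
x^{k+1} = -0.166
Step 2: z-update.
Minimize 3*z^2 + 9*z + (2.0/2)*(-0.166 - z + 0.7454)^2
FOC: (2*3 + 2.0)*z = -9 + 2.0*(-0.166 + 0.7454)
z^{k+1} = -0.9802
Step 3: u-update.
u^{k+1} = 0.7454 - 0.166 + 0.9802 = 1.5595
Step 4: Primal residual = |-0.166 + 0.9802| = 0.8141


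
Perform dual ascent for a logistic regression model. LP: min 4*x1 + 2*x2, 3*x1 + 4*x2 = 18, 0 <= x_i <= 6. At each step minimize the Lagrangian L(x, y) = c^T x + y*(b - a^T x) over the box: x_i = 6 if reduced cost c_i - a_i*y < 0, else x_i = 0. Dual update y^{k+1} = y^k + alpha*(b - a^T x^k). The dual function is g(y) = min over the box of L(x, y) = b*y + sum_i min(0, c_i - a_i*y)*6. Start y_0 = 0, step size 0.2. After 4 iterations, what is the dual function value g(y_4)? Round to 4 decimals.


Dual ascent for LP: min 4*x1 + 2*x2, 3*x1 + 4*x2 = 18, 0 <= x_i <= 6
Step 1: y^k = 0.0, reduced costs: (4.0, 2.0)
  x^k = (0.0, 0.0), subgradient = b - a^T x = 18.0
  y^{k+1} = 0.0 + 0.2*18.0 = 3.6
Step 2: y^k = 3.6, reduced costs: (-6.8, -12.4)
  x^k = (6.0, 6.0), subgradient = b - a^T x = -24.0
  y^{k+1} = 3.6 + 0.2*-24.0 = -1.2
Step 3: y^k = -1.2, reduced costs: (7.6, 6.8)
  x^k = (0.0, 0.0), subgradient = b - a^T x = 18.0
  y^{k+1} = -1.2 + 0.2*18.0 = 2.4
Step 4: y^k = 2.4, reduced costs: (-3.2, -7.6)
  x^k = (6.0, 6.0), subgradient = b - a^T x = -24.0
  y^{k+1} = 2.4 + 0.2*-24.0 = -2.4
Dual objective at y_4 = -2.4: reduced costs (11.2, 11.6), box minimizer x = (0.0, 0.0)
g(y_4) = b*y + (c1 - a1*y)*x1 + (c2 - a2*y)*x2 = 18*(-2.4) + 11.2*0.0 + 11.6*0.0 = -43.2 + 0.0 + 0.0 = -43.2


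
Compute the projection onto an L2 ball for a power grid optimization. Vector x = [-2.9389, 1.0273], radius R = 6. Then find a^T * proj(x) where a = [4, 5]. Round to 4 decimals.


Step 1: Compute ||x|| (intermediates to 6 decimals).
||x|| = sqrt((-2.9389)^2 + 1.0273^2) = 3.113275
Step 2: Project.
Since ||x|| <= R, proj = x (no scaling needed).
proj(x) = [-2.9389, 1.0273]
Step 3: Dot product.
a^T * proj(x) = 4*(-2.9389) + 5*1.0273 = -6.6191


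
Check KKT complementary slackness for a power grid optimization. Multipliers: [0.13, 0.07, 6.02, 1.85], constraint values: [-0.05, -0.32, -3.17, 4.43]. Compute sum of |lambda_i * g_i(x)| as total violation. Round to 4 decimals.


KKT complementary slackness check:
lambda_1 * g_1 = 0.13 * -0.05 = -0.0065
lambda_2 * g_2 = 0.07 * -0.32 = -0.0224
lambda_3 * g_3 = 6.02 * -3.17 = -19.0834
lambda_4 * g_4 = 1.85 * 4.43 = 8.1955
Total violation = 0.0065 + 0.0224 + 19.0834 + 8.1955 = 27.3078


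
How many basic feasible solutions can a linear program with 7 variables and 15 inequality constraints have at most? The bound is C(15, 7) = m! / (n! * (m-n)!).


Each vertex corresponds to some choice of n active constraints out of m, so the number of vertices is at most C(m, n) = m! / (n!(m-n)!).
m = 15, n = 7
Numerator: 15 * 14 * 13 * 12 * 11 * 10 * 9
Denominator: 7! = 5040
C(15, 7) = 6435


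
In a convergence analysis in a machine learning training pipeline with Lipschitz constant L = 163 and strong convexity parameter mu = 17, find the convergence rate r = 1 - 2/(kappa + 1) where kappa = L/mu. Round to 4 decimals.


Step 1: Compute the condition number.
kappa = L/mu = 163/17 = 9.5882
Step 2: Compute the convergence rate.
r = 1 - 2/(kappa + 1) = 1 - 2*mu/(L + mu) = (L - mu)/(L + mu) = 146/180 = 0.8111


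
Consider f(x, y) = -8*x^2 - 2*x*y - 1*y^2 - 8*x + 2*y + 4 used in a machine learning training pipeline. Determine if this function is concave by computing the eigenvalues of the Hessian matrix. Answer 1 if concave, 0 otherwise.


The Hessian of f(x,y) = -8*x^2 - 2*x*y - 1*y^2 - 8*x + 2*y + 4 is:
H = [[-16, -2], [-2, -2]]
Trace = -16 - 2 = -18
Determinant = -16*-2 - (-2)^2 = 28
Discriminant = (-18)^2 - 4*28 = 212.0
Eigenvalues: lambda_1 = -16.2801, lambda_2 = -1.7199
The function is concave.

1


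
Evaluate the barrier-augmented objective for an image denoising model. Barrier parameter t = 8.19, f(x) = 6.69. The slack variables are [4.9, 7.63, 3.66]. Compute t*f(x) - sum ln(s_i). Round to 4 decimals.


Step 1: Compute log-barrier.
ln values: [1.5892, 2.0321, 1.2975]
phi = -(1.5892 + 2.0321 + 1.2975) = -4.9188
Step 2: Compute augmented objective.
t*f(x) = 8.19*6.69 = 54.7911
Total = 54.7911 - 4.9188 = 49.8723


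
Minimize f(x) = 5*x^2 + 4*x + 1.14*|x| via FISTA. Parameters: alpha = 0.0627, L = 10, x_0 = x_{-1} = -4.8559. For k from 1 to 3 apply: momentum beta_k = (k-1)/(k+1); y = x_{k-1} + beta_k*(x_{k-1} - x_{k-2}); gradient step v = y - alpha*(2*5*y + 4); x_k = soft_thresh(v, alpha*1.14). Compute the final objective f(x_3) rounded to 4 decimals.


FISTA on f(x) = 5*x^2 + 4*x + 1.14*|x|
L = 10, alpha = 0.0627
Iteration 1: beta = 0.0, y = -4.8559 + 0.0*(-4.8559 + 4.8559) = -4.8559
  grad(y) = -44.559, v = y - alpha*grad = -2.0621
  prox(v) = soft_thresh(-2.0621, 0.0715) = -1.9906
Iteration 2: beta = 0.3333, y = -1.9906 + 0.3333*(-1.9906 + 4.8559) = -1.0355
  grad(y) = -6.3546, v = y - alpha*grad = -0.637
  prox(v) = soft_thresh(-0.637, 0.0715) = -0.5655
Iteration 3: beta = 0.5, y = -0.5655 + 0.5*(-0.5655 + 1.9906) = 0.147
  grad(y) = 5.4696, v = y - alpha*grad = -0.196
  prox(v) = soft_thresh(-0.196, 0.0715) = -0.1245
f(x_3) = 5*(-0.1245)^2 + 4*(-0.1245) + 1.14*|-0.1245| = -0.2786


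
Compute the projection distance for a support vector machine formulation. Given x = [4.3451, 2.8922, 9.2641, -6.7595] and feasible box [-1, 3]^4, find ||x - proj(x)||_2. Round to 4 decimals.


Project each component onto [-1, 3].
clip(4.3451) = 3.0, clip(2.8922) = 2.8922, clip(9.2641) = 3.0, clip(-6.7595) = -1.0
Projection = [3.0, 2.8922, 3.0, -1.0]
Squared diffs: [1.8093, 0.0, 39.2389, 33.1718]
Distance = sqrt(74.22) = 8.6151


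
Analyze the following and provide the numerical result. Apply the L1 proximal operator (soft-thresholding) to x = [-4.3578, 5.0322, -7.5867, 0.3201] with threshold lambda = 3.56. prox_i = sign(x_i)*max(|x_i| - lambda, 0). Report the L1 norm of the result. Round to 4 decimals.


Soft-thresholding with lambda = 3.56:
prox(-4.3578) = sign(-4.3578)*max(|-4.3578| - 3.56, 0) = -0.7978
prox(5.0322) = sign(5.0322)*max(|5.0322| - 3.56, 0) = 1.4722
prox(-7.5867) = sign(-7.5867)*max(|-7.5867| - 3.56, 0) = -4.0267
prox(0.3201) = sign(0.3201)*max(|0.3201| - 3.56, 0) = 0.0
prox(x) = [-0.7978, 1.4722, -4.0267, 0.0]
||prox(x)||_1 = 0.7978 + 1.4722 + 4.0267 + 0.0 = 6.2967


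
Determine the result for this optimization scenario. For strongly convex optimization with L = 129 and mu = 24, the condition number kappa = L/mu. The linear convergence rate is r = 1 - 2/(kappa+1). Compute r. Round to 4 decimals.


Step 1: Compute the condition number.
kappa = L/mu = 129/24 = 5.375
Step 2: Compute the convergence rate.
r = 1 - 2/(kappa + 1) = 1 - 2*mu/(L + mu) = (L - mu)/(L + mu) = 105/153 = 0.6863


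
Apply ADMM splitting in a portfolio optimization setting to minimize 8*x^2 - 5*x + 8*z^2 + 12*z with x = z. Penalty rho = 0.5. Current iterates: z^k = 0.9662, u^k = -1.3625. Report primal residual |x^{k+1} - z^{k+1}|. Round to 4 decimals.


ADMM iteration with rho = 0.5, z^k = 0.9662, u^k = -1.3625
Step 1: x-update.
Minimize 8*x^2 - 5*x + (0.5/2)*(x - 0.9662 - 1.3625)^2
FOC: (2*8 + 0.5)*x = 5 + 0.5*(0.9662 + 1.3625)
x^{k+1} = 0.3736
Step 2: z-update.
Minimize 8*z^2 + 12*z + (0.5/2)*(0.3736 - z - 1.3625)^2
FOC: (2*8 + 0.5)*z = -12 + 0.5*(0.3736 - 1.3625)
z^{k+1} = -0.7572
Step 3: u-update.
u^{k+1} = -1.3625 + 0.3736 + 0.7572 = -0.2317
Step 4: Primal residual = |0.3736 + 0.7572| = 1.1308


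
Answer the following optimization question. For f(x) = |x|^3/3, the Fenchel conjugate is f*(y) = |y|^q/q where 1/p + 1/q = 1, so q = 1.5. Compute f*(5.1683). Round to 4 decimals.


The conjugate exponent q satisfies 1/p + 1/q = 1.
p = 3, so q = 3/(3 - 1) = 1.5
|y|^q = 5.1683^1.5 = 11.7496
f*(5.1683) = 11.7496 / 1.5 = 7.833


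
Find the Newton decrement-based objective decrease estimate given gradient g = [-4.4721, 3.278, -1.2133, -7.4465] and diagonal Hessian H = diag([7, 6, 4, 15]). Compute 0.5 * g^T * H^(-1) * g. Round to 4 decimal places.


Step 1: H is diagonal, so H^(-1) * g = [-0.6389, 0.5463, -0.3033, -0.4964].
Step 2: g^T H^(-1) g = sum_i g_i^2 / H_ii
  = (-4.4721)^2/7 + (3.278)^2/6 + (-1.2133)^2/4 + (-7.4465)^2/15
  = 2.8571 + 1.7909 + 0.368 + 3.6967 = 8.7127
Step 3: Objective decrease = 0.5 * g^T H^(-1) g = 4.3563


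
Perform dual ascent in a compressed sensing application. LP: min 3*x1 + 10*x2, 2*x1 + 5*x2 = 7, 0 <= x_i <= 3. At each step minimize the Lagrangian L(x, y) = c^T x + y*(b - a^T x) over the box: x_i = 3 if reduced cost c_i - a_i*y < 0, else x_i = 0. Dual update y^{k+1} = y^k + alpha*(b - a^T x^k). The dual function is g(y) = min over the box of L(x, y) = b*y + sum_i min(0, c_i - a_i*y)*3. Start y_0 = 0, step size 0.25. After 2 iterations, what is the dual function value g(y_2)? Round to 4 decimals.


Dual ascent for LP: min 3*x1 + 10*x2, 2*x1 + 5*x2 = 7, 0 <= x_i <= 3
Step 1: y^k = 0.0, reduced costs: (3.0, 10.0)
  x^k = (0.0, 0.0), subgradient = b - a^T x = 7.0
  y^{k+1} = 0.0 + 0.25*7.0 = 1.75
Step 2: y^k = 1.75, reduced costs: (-0.5, 1.25)
  x^k = (3.0, 0.0), subgradient = b - a^T x = 1.0
  y^{k+1} = 1.75 + 0.25*1.0 = 2.0
Dual objective at y_2 = 2.0: reduced costs (-1.0, 0.0), box minimizer x = (3.0, 0.0)
g(y_2) = b*y + (c1 - a1*y)*x1 + (c2 - a2*y)*x2 = 7*2.0 + (-1.0)*3.0 + 0.0*0.0 = 14.0 - 3.0 + 0.0 = 11.0


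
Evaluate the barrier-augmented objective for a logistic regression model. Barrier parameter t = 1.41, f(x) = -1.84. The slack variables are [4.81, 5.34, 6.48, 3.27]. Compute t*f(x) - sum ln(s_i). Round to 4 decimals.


Step 1: Compute log-barrier.
ln values: [1.5707, 1.6752, 1.8687, 1.1848]
phi = -(1.5707 + 1.6752 + 1.8687 + 1.1848) = -6.2994
Step 2: Compute augmented objective.
t*f(x) = 1.41*-1.84 = -2.5944
Total = -2.5944 - 6.2994 = -8.8938


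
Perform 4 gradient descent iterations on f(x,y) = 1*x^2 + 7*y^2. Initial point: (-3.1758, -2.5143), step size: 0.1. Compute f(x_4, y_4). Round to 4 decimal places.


Gradient descent on f(x,y) = 1*x^2 + 7*y^2.
Starting point: (-3.1758, -2.5143), alpha = 0.1
Step 1: grad_x = 2*1*-3.1758 = -6.3516, grad_y = 2*7*-2.5143 = -35.2002
  x_1 = -3.1758 - 0.1*-6.3516 = -2.5406
  y_1 = -2.5143 - 0.1*-35.2002 = 1.0057
Step 2: grad_x = 2*1*-2.5406 = -5.0813, grad_y = 2*7*1.0057 = 14.0801
  x_2 = -2.5406 - 0.1*-5.0813 = -2.0325
  y_2 = 1.0057 - 0.1*14.0801 = -0.4023
Step 3: grad_x = 2*1*-2.0325 = -4.065, grad_y = 2*7*-0.4023 = -5.632
  x_3 = -2.0325 - 0.1*-4.065 = -1.626
  y_3 = -0.4023 - 0.1*-5.632 = 0.1609
Step 4: grad_x = 2*1*-1.626 = -3.252, grad_y = 2*7*0.1609 = 2.2528
  x_4 = -1.626 - 0.1*-3.252 = -1.3008
  y_4 = 0.1609 - 0.1*2.2528 = -0.0644
f(-1.3008, -0.0644) = 1*(-1.3008)^2 + 7*(-0.0644)^2 = 1.7211


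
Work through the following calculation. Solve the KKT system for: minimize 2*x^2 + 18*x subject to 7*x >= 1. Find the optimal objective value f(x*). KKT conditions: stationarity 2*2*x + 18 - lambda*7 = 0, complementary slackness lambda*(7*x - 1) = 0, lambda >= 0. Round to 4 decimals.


Step 1: Try lambda = 0 (constraint inactive).
x_unc = -18/(2*2) = -4.5
Check: 7*-4.5 = -31.5 < 1 -- violated!
Step 2: Constraint must be active: 7*x = 1
x* = 1/7 = 0.1429 (rounded; the exact value 1/7 is used below)
lambda = (2*2*(1/7) + 18)/7 = 2.6531
Step 3: Compute optimal value.
f(x*) = 2*(1/7)^2 + 18*(1/7) = 2.6122


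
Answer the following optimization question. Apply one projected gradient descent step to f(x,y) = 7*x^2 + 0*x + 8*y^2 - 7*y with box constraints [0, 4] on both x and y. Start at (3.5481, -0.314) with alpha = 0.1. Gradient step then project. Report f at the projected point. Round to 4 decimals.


Step 1: Compute gradient at (3.5481, -0.314).
grad_x = 2*7*3.5481 + 0 = 49.6734
grad_y = 2*8*-0.314 - 7 = -12.024
Step 2: Gradient step.
x_raw = 3.5481 - 0.1*49.6734 = -1.4192
y_raw = -0.314 - 0.1*-12.024 = 0.8884
Step 3: Project onto [0, 4].
x_proj = clip(-1.4192) = 0.0
y_proj = clip(0.8884) = 0.8884
Step 4: Evaluate f.
f(0.0, 0.8884) = 0.0952


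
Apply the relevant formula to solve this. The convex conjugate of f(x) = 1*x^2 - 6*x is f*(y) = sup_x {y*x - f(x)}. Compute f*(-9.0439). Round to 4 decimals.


f*(y) = sup_x {y*x - a*x^2 - b*x} = sup_x {(y-b)*x - a*x^2}
FOC: (y - b) - 2a*x = 0 => x* = (y - b)/(2a)
x* = (-9.0439 + 6)/(2*1) = -1.522
f*(-9.0439) = (y-b)^2/(4a) = (-9.0439 + 6)^2/(4*1)
= 9.2653/4 = 2.3163


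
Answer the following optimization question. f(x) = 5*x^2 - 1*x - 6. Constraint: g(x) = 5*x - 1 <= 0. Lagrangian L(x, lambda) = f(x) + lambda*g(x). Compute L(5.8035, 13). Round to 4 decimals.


Step 1: Evaluate f(x).
f(5.8035) = 5*5.8035^2 - 1*5.8035 - 6 = 156.5996
Step 2: Evaluate g(x).
g(5.8035) = 5*5.8035 - 1 = 28.0175
Step 3: Compute Lagrangian.
L = 156.5996 + 13*28.0175 = 520.8271


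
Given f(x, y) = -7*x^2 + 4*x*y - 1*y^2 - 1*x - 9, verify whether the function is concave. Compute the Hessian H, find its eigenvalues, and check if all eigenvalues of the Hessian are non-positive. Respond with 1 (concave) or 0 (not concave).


The Hessian of f(x,y) = -7*x^2 + 4*x*y - 1*y^2 - 1*x - 9 is:
H = [[-14, 4], [4, -2]]
Trace = -14 - 2 = -16
Determinant = -14*-2 - (4)^2 = 12
Discriminant = (-16)^2 - 4*12 = 208.0
Eigenvalues: lambda_1 = -15.2111, lambda_2 = -0.7889
The function is concave.

1


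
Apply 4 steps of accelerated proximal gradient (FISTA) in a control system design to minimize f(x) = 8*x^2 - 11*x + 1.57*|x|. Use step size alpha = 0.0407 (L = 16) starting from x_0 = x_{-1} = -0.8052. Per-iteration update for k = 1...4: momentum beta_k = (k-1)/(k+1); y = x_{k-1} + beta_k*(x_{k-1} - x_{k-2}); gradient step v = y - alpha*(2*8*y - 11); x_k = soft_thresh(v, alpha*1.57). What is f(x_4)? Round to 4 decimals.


FISTA on f(x) = 8*x^2 - 11*x + 1.57*|x|
L = 16, alpha = 0.0407
Iteration 1: beta = 0.0, y = -0.8052 + 0.0*(-0.8052 + 0.8052) = -0.8052
  grad(y) = -23.8832, v = y - alpha*grad = 0.1668
  prox(v) = soft_thresh(0.1668, 0.0639) = 0.1029
Iteration 2: beta = 0.3333, y = 0.1029 + 0.3333*(0.1029 + 0.8052) = 0.4057
  grad(y) = -4.5094, v = y - alpha*grad = 0.5892
  prox(v) = soft_thresh(0.5892, 0.0639) = 0.5253
Iteration 3: beta = 0.5, y = 0.5253 + 0.5*(0.5253 - 0.1029) = 0.7365
  grad(y) = 0.7835, v = y - alpha*grad = 0.7046
  prox(v) = soft_thresh(0.7046, 0.0639) = 0.6407
Iteration 4: beta = 0.6, y = 0.6407 + 0.6*(0.6407 - 0.5253) = 0.7099
  grad(y) = 0.3586, v = y - alpha*grad = 0.6953
  prox(v) = soft_thresh(0.6953, 0.0639) = 0.6314
f(x_4) = 8*0.6314^2 - 11*0.6314 + 1.57*|0.6314| = -2.7648


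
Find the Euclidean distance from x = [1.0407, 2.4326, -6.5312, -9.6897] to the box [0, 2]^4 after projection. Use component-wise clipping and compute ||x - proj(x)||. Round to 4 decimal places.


Project each component onto [0, 2].
clip(1.0407) = 1.0407, clip(2.4326) = 2.0, clip(-6.5312) = 0.0, clip(-9.6897) = 0.0
Projection = [1.0407, 2.0, 0.0, 0.0]
Squared diffs: [0.0, 0.1871, 42.6566, 93.8903]
Distance = sqrt(136.734) = 11.6933


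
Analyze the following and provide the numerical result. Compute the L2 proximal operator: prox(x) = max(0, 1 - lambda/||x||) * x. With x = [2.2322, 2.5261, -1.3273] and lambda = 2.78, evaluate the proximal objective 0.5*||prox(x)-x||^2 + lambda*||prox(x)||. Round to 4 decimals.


Step 1: Compute ||x||.
||x|| = 3.6229
Step 2: Compute scaling factor.
scale = max(0, 1 - 2.78/3.6229) = 0.2327
Step 3: prox(x) = [0.5194, 0.5877, -0.3088]
||prox(x)|| = 0.8429
Step 4: Proximal objective.
0.5*||prox-x||^2 = 3.8642
lambda*||prox|| = 2.3433
Total = 6.2075


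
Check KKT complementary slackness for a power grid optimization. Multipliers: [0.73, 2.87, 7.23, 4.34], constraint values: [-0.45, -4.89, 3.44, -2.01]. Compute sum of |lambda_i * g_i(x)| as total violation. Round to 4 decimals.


KKT complementary slackness check:
lambda_1 * g_1 = 0.73 * -0.45 = -0.3285
lambda_2 * g_2 = 2.87 * -4.89 = -14.0343
lambda_3 * g_3 = 7.23 * 3.44 = 24.8712
lambda_4 * g_4 = 4.34 * -2.01 = -8.7234
Total violation = 0.3285 + 14.0343 + 24.8712 + 8.7234 = 47.9574


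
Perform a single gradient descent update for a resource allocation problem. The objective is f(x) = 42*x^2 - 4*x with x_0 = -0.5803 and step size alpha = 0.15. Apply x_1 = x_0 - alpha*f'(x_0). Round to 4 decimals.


We compute the gradient at x_0 and apply the update.
f'(x) = 84*x - 4
f'(-0.5803) = 84*-0.5803 - 4 = -52.7452
x_1 = -0.5803 - 0.15*-52.7452 = 7.3315


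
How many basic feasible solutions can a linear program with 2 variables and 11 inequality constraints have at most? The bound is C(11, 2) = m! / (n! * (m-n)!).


Each vertex corresponds to some choice of n active constraints out of m, so the number of vertices is at most C(m, n) = m! / (n!(m-n)!).
m = 11, n = 2
Numerator: 11 * 10
Denominator: 2! = 2
C(11, 2) = 55


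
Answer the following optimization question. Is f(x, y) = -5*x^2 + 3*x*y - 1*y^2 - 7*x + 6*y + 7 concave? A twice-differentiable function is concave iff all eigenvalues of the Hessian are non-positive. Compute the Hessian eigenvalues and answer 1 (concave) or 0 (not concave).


The Hessian of f(x,y) = -5*x^2 + 3*x*y - 1*y^2 - 7*x + 6*y + 7 is:
H = [[-10, 3], [3, -2]]
Trace = -10 - 2 = -12
Determinant = -10*-2 - (3)^2 = 11
Discriminant = (-12)^2 - 4*11 = 100.0
Eigenvalues: lambda_1 = -11.0, lambda_2 = -1.0
The function is concave.

1


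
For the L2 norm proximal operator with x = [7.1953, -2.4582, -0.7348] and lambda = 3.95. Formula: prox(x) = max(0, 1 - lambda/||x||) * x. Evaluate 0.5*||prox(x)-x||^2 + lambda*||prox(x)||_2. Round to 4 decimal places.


Step 1: Compute ||x||.
||x|| = 7.639
Step 2: Compute scaling factor.
scale = max(0, 1 - 3.95/7.639) = 0.4829
Step 3: prox(x) = [3.4748, -1.1871, -0.3548]
||prox(x)|| = 3.689
Step 4: Proximal objective.
0.5*||prox-x||^2 = 7.8013
lambda*||prox|| = 14.5716
Total = 22.373


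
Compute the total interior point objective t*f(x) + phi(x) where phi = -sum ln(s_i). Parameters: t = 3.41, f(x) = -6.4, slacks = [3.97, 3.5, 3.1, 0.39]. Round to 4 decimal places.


Step 1: Compute log-barrier.
ln values: [1.3788, 1.2528, 1.1314, -0.9416]
phi = -(1.3788 + 1.2528 + 1.1314 - 0.9416) = -2.8213
Step 2: Compute augmented objective.
t*f(x) = 3.41*-6.4 = -21.824
Total = -21.824 - 2.8213 = -24.6453


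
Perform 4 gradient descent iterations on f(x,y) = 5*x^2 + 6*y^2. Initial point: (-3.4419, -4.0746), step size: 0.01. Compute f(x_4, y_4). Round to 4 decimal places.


Gradient descent on f(x,y) = 5*x^2 + 6*y^2.
Starting point: (-3.4419, -4.0746), alpha = 0.01
Step 1: grad_x = 2*5*-3.4419 = -34.419, grad_y = 2*6*-4.0746 = -48.8952
  x_1 = -3.4419 - 0.01*-34.419 = -3.0977
  y_1 = -4.0746 - 0.01*-48.8952 = -3.5856
Step 2: grad_x = 2*5*-3.0977 = -30.9771, grad_y = 2*6*-3.5856 = -43.0278
  x_2 = -3.0977 - 0.01*-30.9771 = -2.7879
  y_2 = -3.5856 - 0.01*-43.0278 = -3.1554
Step 3: grad_x = 2*5*-2.7879 = -27.8794, grad_y = 2*6*-3.1554 = -37.8644
  x_3 = -2.7879 - 0.01*-27.8794 = -2.5091
  y_3 = -3.1554 - 0.01*-37.8644 = -2.7767
Step 4: grad_x = 2*5*-2.5091 = -25.0915, grad_y = 2*6*-2.7767 = -33.3207
  x_4 = -2.5091 - 0.01*-25.0915 = -2.2582
  y_4 = -2.7767 - 0.01*-33.3207 = -2.4435
f(-2.2582, -2.4435) = 5*(-2.2582)^2 + 6*(-2.4435)^2 = 61.3227


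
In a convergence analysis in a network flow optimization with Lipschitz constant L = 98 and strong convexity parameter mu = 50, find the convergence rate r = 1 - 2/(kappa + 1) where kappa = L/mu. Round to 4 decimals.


Step 1: Compute the condition number.
kappa = L/mu = 98/50 = 1.96
Step 2: Compute the convergence rate.
r = 1 - 2/(kappa + 1) = 1 - 2*mu/(L + mu) = (L - mu)/(L + mu) = 48/148 = 0.3243


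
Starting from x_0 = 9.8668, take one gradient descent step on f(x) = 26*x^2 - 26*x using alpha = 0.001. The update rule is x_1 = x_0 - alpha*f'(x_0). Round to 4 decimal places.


We compute the gradient at x_0 and apply the update.
f'(x) = 52*x - 26
f'(9.8668) = 52*9.8668 - 26 = 487.0736
x_1 = 9.8668 - 0.001*487.0736 = 9.3797


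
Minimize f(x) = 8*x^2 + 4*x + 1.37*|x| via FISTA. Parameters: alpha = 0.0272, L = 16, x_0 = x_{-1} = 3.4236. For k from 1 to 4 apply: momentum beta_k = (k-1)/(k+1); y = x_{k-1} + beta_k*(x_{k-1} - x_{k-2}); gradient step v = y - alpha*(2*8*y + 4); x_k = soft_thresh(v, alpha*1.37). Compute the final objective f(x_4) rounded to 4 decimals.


FISTA on f(x) = 8*x^2 + 4*x + 1.37*|x|
L = 16, alpha = 0.0272
Iteration 1: beta = 0.0, y = 3.4236 + 0.0*(3.4236 - 3.4236) = 3.4236
  grad(y) = 58.7776, v = y - alpha*grad = 1.8248
  prox(v) = soft_thresh(1.8248, 0.0373) = 1.7876
Iteration 2: beta = 0.3333, y = 1.7876 + 0.3333*(1.7876 - 3.4236) = 1.2422
  grad(y) = 23.876, v = y - alpha*grad = 0.5928
  prox(v) = soft_thresh(0.5928, 0.0373) = 0.5556
Iteration 3: beta = 0.5, y = 0.5556 + 0.5*(0.5556 - 1.7876) = -0.0605
  grad(y) = 3.0327, v = y - alpha*grad = -0.1429
  prox(v) = soft_thresh(-0.1429, 0.0373) = -0.1057
Iteration 4: beta = 0.6, y = -0.1057 + 0.6*(-0.1057 - 0.5556) = -0.5024
  grad(y) = -4.0388, v = y - alpha*grad = -0.3926
  prox(v) = soft_thresh(-0.3926, 0.0373) = -0.3553
f(x_4) = 8*(-0.3553)^2 + 4*(-0.3553) + 1.37*|-0.3553| = 0.0755


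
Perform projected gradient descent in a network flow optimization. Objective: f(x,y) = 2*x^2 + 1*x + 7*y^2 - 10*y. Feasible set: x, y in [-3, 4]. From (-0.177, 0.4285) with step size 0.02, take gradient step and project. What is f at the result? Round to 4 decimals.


Step 1: Compute gradient at (-0.177, 0.4285).
grad_x = 2*2*-0.177 + 1 = 0.292
grad_y = 2*7*0.4285 - 10 = -4.001
Step 2: Gradient step.
x_raw = -0.177 - 0.02*0.292 = -0.1828
y_raw = 0.4285 - 0.02*-4.001 = 0.5085
Step 3: Project onto [-3, 4].
x_proj = clip(-0.1828) = -0.1828
y_proj = clip(0.5085) = 0.5085
Step 4: Evaluate f.
f(-0.1828, 0.5085) = -3.391


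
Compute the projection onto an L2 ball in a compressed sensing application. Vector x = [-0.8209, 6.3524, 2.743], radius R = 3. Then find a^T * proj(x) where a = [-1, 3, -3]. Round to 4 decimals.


Step 1: Compute ||x|| (intermediates to 6 decimals).
||x|| = sqrt((-0.8209)^2 + 6.3524^2 + 2.743^2) = 6.967848
Step 2: Project.
Since ||x|| > R, scale = R/||x|| = 3/6.967848 = 0.430549, proj(x) = scale * x
proj(x) = [-0.353438, 2.735019, 1.180996]
Step 3: Dot product.
a^T * proj(x) = -1*(-0.353438) + 3*2.735019 - 3*1.180996 = 5.0155


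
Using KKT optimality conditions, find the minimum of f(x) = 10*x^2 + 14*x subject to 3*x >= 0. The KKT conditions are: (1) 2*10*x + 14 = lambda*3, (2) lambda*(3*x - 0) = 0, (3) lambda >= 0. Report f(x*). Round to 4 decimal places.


Step 1: Try lambda = 0 (constraint inactive).
x_unc = -14/(2*10) = -0.7
Check: 3*-0.7 = -2.1 < 0 -- violated!
Step 2: Constraint must be active: 3*x = 0
x* = 0/3 = 0.0
lambda = (2*10*0.0 + 14)/3 = 4.6667
Step 3: Compute optimal value.
f(x*) = 10*0.0^2 + 14*0.0 = 0.0


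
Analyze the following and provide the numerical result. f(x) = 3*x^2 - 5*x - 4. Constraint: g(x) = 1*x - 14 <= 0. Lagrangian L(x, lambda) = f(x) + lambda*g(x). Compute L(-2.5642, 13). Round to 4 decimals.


Step 1: Evaluate f(x).
f(-2.5642) = 3*(-2.5642)^2 - 5*(-2.5642) - 4 = 28.5464
Step 2: Evaluate g(x).
g(-2.5642) = 1*-2.5642 - 14 = -16.5642
Step 3: Compute Lagrangian.
L = 28.5464 + 13*-16.5642 = -186.7882


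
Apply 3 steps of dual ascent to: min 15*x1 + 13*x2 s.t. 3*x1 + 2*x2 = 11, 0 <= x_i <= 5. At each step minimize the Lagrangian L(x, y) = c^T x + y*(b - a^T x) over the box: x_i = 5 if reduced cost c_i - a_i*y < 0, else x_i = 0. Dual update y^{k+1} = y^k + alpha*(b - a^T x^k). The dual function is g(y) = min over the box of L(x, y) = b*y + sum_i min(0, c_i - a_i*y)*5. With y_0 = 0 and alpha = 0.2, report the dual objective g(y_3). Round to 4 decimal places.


Dual ascent for LP: min 15*x1 + 13*x2, 3*x1 + 2*x2 = 11, 0 <= x_i <= 5
Step 1: y^k = 0.0, reduced costs: (15.0, 13.0)
  x^k = (0.0, 0.0), subgradient = b - a^T x = 11.0
  y^{k+1} = 0.0 + 0.2*11.0 = 2.2
Step 2: y^k = 2.2, reduced costs: (8.4, 8.6)
  x^k = (0.0, 0.0), subgradient = b - a^T x = 11.0
  y^{k+1} = 2.2 + 0.2*11.0 = 4.4
Step 3: y^k = 4.4, reduced costs: (1.8, 4.2)
  x^k = (0.0, 0.0), subgradient = b - a^T x = 11.0
  y^{k+1} = 4.4 + 0.2*11.0 = 6.6
Dual objective at y_3 = 6.6: reduced costs (-4.8, -0.2), box minimizer x = (5.0, 5.0)
g(y_3) = b*y + (c1 - a1*y)*x1 + (c2 - a2*y)*x2 = 11*6.6 + (-4.8)*5.0 + (-0.2)*5.0 = 72.6 - 24.0 - 1.0 = 47.6


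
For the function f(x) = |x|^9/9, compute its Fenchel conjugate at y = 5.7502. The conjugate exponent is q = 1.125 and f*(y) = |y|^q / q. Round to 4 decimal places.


The conjugate exponent q satisfies 1/p + 1/q = 1.
p = 9, so q = 9/(9 - 1) = 1.125
|y|^q = 5.7502^1.125 = 7.1556
f*(5.7502) = 7.1556 / 1.125 = 6.3605


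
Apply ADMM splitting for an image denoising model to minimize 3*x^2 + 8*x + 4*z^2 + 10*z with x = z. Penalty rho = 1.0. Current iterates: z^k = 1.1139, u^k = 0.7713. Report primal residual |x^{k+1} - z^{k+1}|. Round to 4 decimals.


ADMM iteration with rho = 1.0, z^k = 1.1139, u^k = 0.7713
Step 1: x-update.
Minimize 3*x^2 + 8*x + (1.0/2)*(x - 1.1139 + 0.7713)^2
FOC: (2*3 + 1.0)*x = -8 + 1.0*(1.1139 - 0.7713)
x^{k+1} = -1.0939
Step 2: z-update.
Minimize 4*z^2 + 10*z + (1.0/2)*(-1.0939 - z + 0.7713)^2
FOC: (2*4 + 1.0)*z = -10 + 1.0*(-1.0939 + 0.7713)
z^{k+1} = -1.147
Step 3: u-update.
u^{k+1} = 0.7713 - 1.0939 + 1.147 = 0.8243
Step 4: Primal residual = |-1.0939 + 1.147| = 0.053


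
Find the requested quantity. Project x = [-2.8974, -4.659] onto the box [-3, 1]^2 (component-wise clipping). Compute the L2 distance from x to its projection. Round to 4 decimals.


Project each component onto [-3, 1].
clip(-2.8974) = -2.8974, clip(-4.659) = -3.0
Projection = [-2.8974, -3.0]
Squared diffs: [0.0, 2.7523]
Distance = sqrt(2.7523) = 1.659


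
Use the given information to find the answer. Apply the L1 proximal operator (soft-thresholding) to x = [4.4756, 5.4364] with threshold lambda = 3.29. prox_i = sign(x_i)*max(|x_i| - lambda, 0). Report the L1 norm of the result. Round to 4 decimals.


Soft-thresholding with lambda = 3.29:
prox(4.4756) = sign(4.4756)*max(|4.4756| - 3.29, 0) = 1.1856
prox(5.4364) = sign(5.4364)*max(|5.4364| - 3.29, 0) = 2.1464
prox(x) = [1.1856, 2.1464]
||prox(x)||_1 = 1.1856 + 2.1464 = 3.332


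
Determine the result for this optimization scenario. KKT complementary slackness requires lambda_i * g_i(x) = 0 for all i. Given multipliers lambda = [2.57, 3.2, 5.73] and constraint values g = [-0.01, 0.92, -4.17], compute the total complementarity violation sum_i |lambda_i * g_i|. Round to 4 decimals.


KKT complementary slackness check:
lambda_1 * g_1 = 2.57 * -0.01 = -0.0257
lambda_2 * g_2 = 3.2 * 0.92 = 2.944
lambda_3 * g_3 = 5.73 * -4.17 = -23.8941
Total violation = 0.0257 + 2.944 + 23.8941 = 26.8638


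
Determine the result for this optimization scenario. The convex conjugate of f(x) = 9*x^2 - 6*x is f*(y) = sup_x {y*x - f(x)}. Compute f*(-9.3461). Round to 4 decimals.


f*(y) = sup_x {y*x - a*x^2 - b*x} = sup_x {(y-b)*x - a*x^2}
FOC: (y - b) - 2a*x = 0 => x* = (y - b)/(2a)
x* = (-9.3461 + 6)/(2*9) = -0.1859
f*(-9.3461) = (y-b)^2/(4a) = (-9.3461 + 6)^2/(4*9)
= 11.1964/36 = 0.311


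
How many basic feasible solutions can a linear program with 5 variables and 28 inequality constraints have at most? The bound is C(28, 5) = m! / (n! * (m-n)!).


Each vertex corresponds to some choice of n active constraints out of m, so the number of vertices is at most C(m, n) = m! / (n!(m-n)!).
m = 28, n = 5
Numerator: 28 * 27 * 26 * 25 * 24
Denominator: 5! = 120
C(28, 5) = 98280


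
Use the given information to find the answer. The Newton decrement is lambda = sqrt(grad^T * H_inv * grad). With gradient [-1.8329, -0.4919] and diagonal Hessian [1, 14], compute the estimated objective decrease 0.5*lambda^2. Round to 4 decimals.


Step 1: H is diagonal, so H^(-1) * g = [-1.8329, -0.0351].
Step 2: g^T H^(-1) g = sum_i g_i^2 / H_ii
  = (-1.8329)^2/1 + (-0.4919)^2/14
  = 3.3595 + 0.0173 = 3.3768
Step 3: Objective decrease = 0.5 * g^T H^(-1) g = 1.6884


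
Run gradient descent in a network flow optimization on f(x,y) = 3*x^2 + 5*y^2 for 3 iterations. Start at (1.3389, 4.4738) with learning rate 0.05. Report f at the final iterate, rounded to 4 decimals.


Gradient descent on f(x,y) = 3*x^2 + 5*y^2.
Starting point: (1.3389, 4.4738), alpha = 0.05
Step 1: grad_x = 2*3*1.3389 = 8.0334, grad_y = 2*5*4.4738 = 44.738
  x_1 = 1.3389 - 0.05*8.0334 = 0.9372
  y_1 = 4.4738 - 0.05*44.738 = 2.2369
Step 2: grad_x = 2*3*0.9372 = 5.6234, grad_y = 2*5*2.2369 = 22.369
  x_2 = 0.9372 - 0.05*5.6234 = 0.6561
  y_2 = 2.2369 - 0.05*22.369 = 1.1185
Step 3: grad_x = 2*3*0.6561 = 3.9364, grad_y = 2*5*1.1185 = 11.1845
  x_3 = 0.6561 - 0.05*3.9364 = 0.4592
  y_3 = 1.1185 - 0.05*11.1845 = 0.5592
f(0.4592, 0.5592) = 3*0.4592^2 + 5*0.5592^2 = 2.1964


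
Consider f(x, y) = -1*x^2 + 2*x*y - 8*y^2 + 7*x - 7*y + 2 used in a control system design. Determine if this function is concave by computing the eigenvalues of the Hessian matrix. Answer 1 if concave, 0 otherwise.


The Hessian of f(x,y) = -1*x^2 + 2*x*y - 8*y^2 + 7*x - 7*y + 2 is:
H = [[-2, 2], [2, -16]]
Trace = -2 - 16 = -18
Determinant = -2*-16 - (2)^2 = 28
Discriminant = (-18)^2 - 4*28 = 212.0
Eigenvalues: lambda_1 = -16.2801, lambda_2 = -1.7199
The function is concave.

1


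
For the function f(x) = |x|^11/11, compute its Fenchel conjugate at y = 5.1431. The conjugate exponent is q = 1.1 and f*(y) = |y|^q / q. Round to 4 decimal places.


The conjugate exponent q satisfies 1/p + 1/q = 1.
p = 11, so q = 11/(11 - 1) = 1.1
|y|^q = 5.1431^1.1 = 6.0583
f*(5.1431) = 6.0583 / 1.1 = 5.5075


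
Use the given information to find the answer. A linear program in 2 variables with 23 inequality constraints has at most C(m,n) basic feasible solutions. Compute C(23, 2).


Each vertex corresponds to some choice of n active constraints out of m, so the number of vertices is at most C(m, n) = m! / (n!(m-n)!).
m = 23, n = 2
Numerator: 23 * 22
Denominator: 2! = 2
C(23, 2) = 253


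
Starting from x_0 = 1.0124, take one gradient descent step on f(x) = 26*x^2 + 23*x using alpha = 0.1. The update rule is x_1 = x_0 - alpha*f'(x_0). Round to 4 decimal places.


We compute the gradient at x_0 and apply the update.
f'(x) = 52*x + 23
f'(1.0124) = 52*1.0124 + 23 = 75.6448
x_1 = 1.0124 - 0.1*75.6448 = -6.5521


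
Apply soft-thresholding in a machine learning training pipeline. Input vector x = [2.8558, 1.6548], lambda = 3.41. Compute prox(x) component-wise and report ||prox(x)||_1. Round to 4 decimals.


Soft-thresholding with lambda = 3.41:
prox(2.8558) = sign(2.8558)*max(|2.8558| - 3.41, 0) = 0.0
prox(1.6548) = sign(1.6548)*max(|1.6548| - 3.41, 0) = 0.0
prox(x) = [0.0, 0.0]
||prox(x)||_1 = 0.0 + 0.0 = 0.0


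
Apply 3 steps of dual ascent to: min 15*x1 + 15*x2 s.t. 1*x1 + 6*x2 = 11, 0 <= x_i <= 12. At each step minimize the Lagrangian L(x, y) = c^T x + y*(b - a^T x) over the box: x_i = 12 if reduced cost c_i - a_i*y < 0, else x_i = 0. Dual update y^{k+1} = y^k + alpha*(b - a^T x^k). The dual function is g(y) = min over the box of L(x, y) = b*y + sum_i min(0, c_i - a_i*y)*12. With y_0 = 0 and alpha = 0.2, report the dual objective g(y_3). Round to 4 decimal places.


Dual ascent for LP: min 15*x1 + 15*x2, 1*x1 + 6*x2 = 11, 0 <= x_i <= 12
Step 1: y^k = 0.0, reduced costs: (15.0, 15.0)
  x^k = (0.0, 0.0), subgradient = b - a^T x = 11.0
  y^{k+1} = 0.0 + 0.2*11.0 = 2.2
Step 2: y^k = 2.2, reduced costs: (12.8, 1.8)
  x^k = (0.0, 0.0), subgradient = b - a^T x = 11.0
  y^{k+1} = 2.2 + 0.2*11.0 = 4.4
Step 3: y^k = 4.4, reduced costs: (10.6, -11.4)
  x^k = (0.0, 12.0), subgradient = b - a^T x = -61.0
  y^{k+1} = 4.4 + 0.2*-61.0 = -7.8
Dual objective at y_3 = -7.8: reduced costs (22.8, 61.8), box minimizer x = (0.0, 0.0)
g(y_3) = b*y + (c1 - a1*y)*x1 + (c2 - a2*y)*x2 = 11*(-7.8) + 22.8*0.0 + 61.8*0.0 = -85.8 + 0.0 + 0.0 = -85.8


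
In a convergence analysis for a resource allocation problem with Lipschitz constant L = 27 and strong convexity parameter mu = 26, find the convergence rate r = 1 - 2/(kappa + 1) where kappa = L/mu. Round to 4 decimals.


Step 1: Compute the condition number.
kappa = L/mu = 27/26 = 1.0385
Step 2: Compute the convergence rate.
r = 1 - 2/(kappa + 1) = 1 - 2*mu/(L + mu) = (L - mu)/(L + mu) = 1/53 = 0.0189


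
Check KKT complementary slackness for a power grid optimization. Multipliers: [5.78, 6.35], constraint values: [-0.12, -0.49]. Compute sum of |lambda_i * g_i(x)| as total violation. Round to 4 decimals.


KKT complementary slackness check:
lambda_1 * g_1 = 5.78 * -0.12 = -0.6936
lambda_2 * g_2 = 6.35 * -0.49 = -3.1115
Total violation = 0.6936 + 3.1115 = 3.8051


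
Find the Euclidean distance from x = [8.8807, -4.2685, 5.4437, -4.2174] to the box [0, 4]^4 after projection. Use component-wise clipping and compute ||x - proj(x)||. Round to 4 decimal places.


Project each component onto [0, 4].
clip(8.8807) = 4.0, clip(-4.2685) = 0.0, clip(5.4437) = 4.0, clip(-4.2174) = 0.0
Projection = [4.0, 0.0, 4.0, 0.0]
Squared diffs: [23.8212, 18.2201, 2.0843, 17.7865]
Distance = sqrt(61.9121) = 7.8684


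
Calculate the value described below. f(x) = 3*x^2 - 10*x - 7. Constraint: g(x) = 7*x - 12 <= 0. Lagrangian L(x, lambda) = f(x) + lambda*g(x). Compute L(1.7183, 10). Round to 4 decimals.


Step 1: Evaluate f(x).
f(1.7183) = 3*1.7183^2 - 10*1.7183 - 7 = -15.3253
Step 2: Evaluate g(x).
g(1.7183) = 7*1.7183 - 12 = 0.0281
Step 3: Compute Lagrangian.
L = -15.3253 + 10*0.0281 = -15.0443


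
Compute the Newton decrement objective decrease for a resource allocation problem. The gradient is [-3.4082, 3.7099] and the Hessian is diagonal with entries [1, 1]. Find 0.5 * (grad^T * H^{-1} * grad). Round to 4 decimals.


Step 1: H is diagonal, so H^(-1) * g = [-3.4082, 3.7099].
Step 2: g^T H^(-1) g = sum_i g_i^2 / H_ii
  = (-3.4082)^2/1 + (3.7099)^2/1
  = 11.6158 + 13.7634 = 25.3792
Step 3: Objective decrease = 0.5 * g^T H^(-1) g = 12.6896


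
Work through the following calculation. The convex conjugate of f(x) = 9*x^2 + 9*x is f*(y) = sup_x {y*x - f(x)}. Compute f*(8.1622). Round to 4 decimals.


f*(y) = sup_x {y*x - a*x^2 - b*x} = sup_x {(y-b)*x - a*x^2}
FOC: (y - b) - 2a*x = 0 => x* = (y - b)/(2a)
x* = (8.1622 - 9)/(2*9) = -0.0465
f*(8.1622) = (y-b)^2/(4a) = (8.1622 - 9)^2/(4*9)
= 0.7019/36 = 0.0195


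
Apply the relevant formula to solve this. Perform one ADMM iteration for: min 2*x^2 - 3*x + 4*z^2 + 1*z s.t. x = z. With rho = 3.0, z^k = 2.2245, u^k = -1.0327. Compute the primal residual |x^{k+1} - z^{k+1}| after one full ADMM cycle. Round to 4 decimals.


ADMM iteration with rho = 3.0, z^k = 2.2245, u^k = -1.0327
Step 1: x-update.
Minimize 2*x^2 - 3*x + (3.0/2)*(x - 2.2245 - 1.0327)^2
FOC: (2*2 + 3.0)*x = 3 + 3.0*(2.2245 + 1.0327)
x^{k+1} = 1.8245
Step 2: z-update.
Minimize 4*z^2 + 1*z + (3.0/2)*(1.8245 - z - 1.0327)^2
FOC: (2*4 + 3.0)*z = -1 + 3.0*(1.8245 - 1.0327)
z^{k+1} = 0.125
Step 3: u-update.
u^{k+1} = -1.0327 + 1.8245 - 0.125 = 0.6668
Step 4: Primal residual = |1.8245 - 0.125| = 1.6995


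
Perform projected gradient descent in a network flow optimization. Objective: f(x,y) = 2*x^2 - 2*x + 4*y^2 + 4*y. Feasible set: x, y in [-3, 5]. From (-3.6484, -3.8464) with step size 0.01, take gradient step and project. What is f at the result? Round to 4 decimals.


Step 1: Compute gradient at (-3.6484, -3.8464).
grad_x = 2*2*-3.6484 - 2 = -16.5936
grad_y = 2*4*-3.8464 + 4 = -26.7712
Step 2: Gradient step.
x_raw = -3.6484 - 0.01*-16.5936 = -3.4825
y_raw = -3.8464 - 0.01*-26.7712 = -3.5787
Step 3: Project onto [-3, 5].
x_proj = clip(-3.4825) = -3.0
y_proj = clip(-3.5787) = -3.0
Step 4: Evaluate f.
f(-3.0, -3.0) = 48.0


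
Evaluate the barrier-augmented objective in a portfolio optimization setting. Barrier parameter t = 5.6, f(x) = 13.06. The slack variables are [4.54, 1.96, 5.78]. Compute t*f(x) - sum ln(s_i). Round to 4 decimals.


Step 1: Compute log-barrier.
ln values: [1.5129, 0.6729, 1.7544]
phi = -(1.5129 + 0.6729 + 1.7544) = -3.9403
Step 2: Compute augmented objective.
t*f(x) = 5.6*13.06 = 73.136
Total = 73.136 - 3.9403 = 69.1957


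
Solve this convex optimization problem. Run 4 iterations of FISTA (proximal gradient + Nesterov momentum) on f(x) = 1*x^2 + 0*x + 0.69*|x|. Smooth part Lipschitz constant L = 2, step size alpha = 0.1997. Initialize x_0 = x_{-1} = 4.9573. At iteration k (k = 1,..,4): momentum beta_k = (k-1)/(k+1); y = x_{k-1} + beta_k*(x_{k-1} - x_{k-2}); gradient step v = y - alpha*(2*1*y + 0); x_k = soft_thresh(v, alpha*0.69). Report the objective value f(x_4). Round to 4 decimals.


FISTA on f(x) = 1*x^2 + 0*x + 0.69*|x|
L = 2, alpha = 0.1997
Iteration 1: beta = 0.0, y = 4.9573 + 0.0*(4.9573 - 4.9573) = 4.9573
  grad(y) = 9.9146, v = y - alpha*grad = 2.9774
  prox(v) = soft_thresh(2.9774, 0.1378) = 2.8396
Iteration 2: beta = 0.3333, y = 2.8396 + 0.3333*(2.8396 - 4.9573) = 2.1336
  grad(y) = 4.2673, v = y - alpha*grad = 1.2815
  prox(v) = soft_thresh(1.2815, 0.1378) = 1.1437
Iteration 3: beta = 0.5, y = 1.1437 + 0.5*(1.1437 - 2.8396) = 0.2957
  grad(y) = 0.5915, v = y - alpha*grad = 0.1776
  prox(v) = soft_thresh(0.1776, 0.1378) = 0.0398
Iteration 4: beta = 0.6, y = 0.0398 + 0.6*(0.0398 - 1.1437) = -0.6225
  grad(y) = -1.245, v = y - alpha*grad = -0.3739
  prox(v) = soft_thresh(-0.3739, 0.1378) = -0.2361
f(x_4) = 1*(-0.2361)^2 + 0*(-0.2361) + 0.69*|-0.2361| = 0.2186


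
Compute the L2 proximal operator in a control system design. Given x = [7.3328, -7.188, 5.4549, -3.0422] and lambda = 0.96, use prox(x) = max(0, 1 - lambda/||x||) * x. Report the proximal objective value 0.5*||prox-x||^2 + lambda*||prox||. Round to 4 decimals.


Step 1: Compute ||x||.
||x|| = 12.0187
Step 2: Compute scaling factor.
scale = max(0, 1 - 0.96/12.0187) = 0.9201
Step 3: prox(x) = [6.7471, -6.6139, 5.0192, -2.7992]
||prox(x)|| = 11.0587
Step 4: Proximal objective.
0.5*||prox-x||^2 = 0.4608
lambda*||prox|| = 10.6164
Total = 11.0771


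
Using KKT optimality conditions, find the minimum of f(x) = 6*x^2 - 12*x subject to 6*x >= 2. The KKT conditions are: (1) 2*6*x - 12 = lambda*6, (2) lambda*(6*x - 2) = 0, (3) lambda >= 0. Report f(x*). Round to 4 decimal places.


Step 1: Try lambda = 0 (constraint inactive).
Stationarity: 2*6*x - 12 = 0
x* = 12/(2*6) = 1.0
Check constraint: 6*1.0 = 6.0 >= 2 -- satisfied.
Step 2: Compute optimal value.
f(x*) = 6*1.0^2 - 12*1.0 = -6.0


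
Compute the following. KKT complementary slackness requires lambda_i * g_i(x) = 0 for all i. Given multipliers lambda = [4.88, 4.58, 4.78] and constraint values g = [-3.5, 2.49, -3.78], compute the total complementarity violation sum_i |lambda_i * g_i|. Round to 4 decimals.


KKT complementary slackness check:
lambda_1 * g_1 = 4.88 * -3.5 = -17.08
lambda_2 * g_2 = 4.58 * 2.49 = 11.4042
lambda_3 * g_3 = 4.78 * -3.78 = -18.0684
Total violation = 17.08 + 11.4042 + 18.0684 = 46.5526


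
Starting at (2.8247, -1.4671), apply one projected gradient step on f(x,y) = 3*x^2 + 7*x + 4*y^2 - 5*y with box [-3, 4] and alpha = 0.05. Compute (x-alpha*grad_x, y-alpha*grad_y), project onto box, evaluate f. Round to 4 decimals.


Step 1: Compute gradient at (2.8247, -1.4671).
grad_x = 2*3*2.8247 + 7 = 23.9482
grad_y = 2*4*-1.4671 - 5 = -16.7368
Step 2: Gradient step.
x_raw = 2.8247 - 0.05*23.9482 = 1.6273
y_raw = -1.4671 - 0.05*-16.7368 = -0.6303
Step 3: Project onto [-3, 4].
x_proj = clip(1.6273) = 1.6273
y_proj = clip(-0.6303) = -0.6303
Step 4: Evaluate f.
f(1.6273, -0.6303) = 24.0755
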